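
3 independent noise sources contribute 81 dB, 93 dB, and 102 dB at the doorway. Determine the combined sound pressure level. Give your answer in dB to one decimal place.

For uncorrelated sources the intensities add, so convert each level to linear form, sum, and take 10·log₁₀ of the total.
Σ 10^(L/10) = 10^(81/10) + 10^(93/10) + 10^(102/10) = 1.797e+10.
L_total = 10·log₁₀(1.797e+10) = 102.55 dB.

102.5 dB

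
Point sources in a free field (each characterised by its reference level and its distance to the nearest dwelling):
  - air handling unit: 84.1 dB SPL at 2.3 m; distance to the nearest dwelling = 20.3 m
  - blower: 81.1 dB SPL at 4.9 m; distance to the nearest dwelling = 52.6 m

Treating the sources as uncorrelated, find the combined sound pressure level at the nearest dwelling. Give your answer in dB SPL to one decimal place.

Propagate each source to the receiver with L = L_ref − 20·log₁₀(r/r_ref), then add intensities.
air handling unit: 84.1 − 20·log₁₀(20.3/2.3) = 84.1 − 18.92 = 65.18 dB SPL.
blower: 81.1 − 20·log₁₀(52.6/4.9) = 81.1 − 20.62 = 60.48 dB SPL.
Σ 10^(L/10) = 4.418e+06 → L_total = 10·log₁₀(4.418e+06) = 66.45 dB SPL.

66.5 dB SPL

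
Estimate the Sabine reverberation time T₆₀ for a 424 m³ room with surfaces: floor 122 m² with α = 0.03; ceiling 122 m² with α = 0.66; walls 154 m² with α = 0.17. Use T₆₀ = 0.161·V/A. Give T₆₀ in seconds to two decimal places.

Total absorption A = 122·0.03 + 122·0.66 + 154·0.17 = 110.36 m² sabins.
T₆₀ = 0.161·V/A = 0.161·424/110.36 = 0.619 s.

0.62 s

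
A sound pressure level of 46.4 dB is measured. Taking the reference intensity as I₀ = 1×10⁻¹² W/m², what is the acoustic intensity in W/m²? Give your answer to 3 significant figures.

4.37e-08 W/m²

L = 10·log₁₀(I/I₀) ⇒ I = I₀·10^(L/10) = 10⁻¹² × 10^4.64.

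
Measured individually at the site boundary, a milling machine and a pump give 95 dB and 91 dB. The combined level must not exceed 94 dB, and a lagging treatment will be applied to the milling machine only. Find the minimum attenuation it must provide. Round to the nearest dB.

The untreated sources together contribute 10^(91/10) = 1.259e+09, i.e. 91.00 dB.
The limit corresponds to 10^(94/10) = 2.512e+09; subtracting the fixed part leaves 1.253e+09 for the milling machine, i.e. 90.98 dB.
So the milling machine must be reduced from 95 to 90.98 dB: IL = 4.02 dB.

4 dB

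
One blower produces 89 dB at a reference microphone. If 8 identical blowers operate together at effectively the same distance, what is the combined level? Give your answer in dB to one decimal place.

98.0 dB

N identical incoherent sources raise the level by 10·log₁₀ N.
L_total = 89 + 10·log₁₀(8) = 89 + 9.031 = 98.03 dB.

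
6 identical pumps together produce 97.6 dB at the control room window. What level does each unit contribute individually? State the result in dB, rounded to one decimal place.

89.8 dB

6 equal contributions raise the level by 10·log₁₀ 6 = 7.782 dB, so each unit alone gives 97.6 − 7.782.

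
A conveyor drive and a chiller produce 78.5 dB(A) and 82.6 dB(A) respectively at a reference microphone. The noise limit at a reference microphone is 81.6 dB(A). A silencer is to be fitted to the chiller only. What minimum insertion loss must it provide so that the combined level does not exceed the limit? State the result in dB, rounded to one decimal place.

Everything except the chiller sums to 10^(78.5/10) = 7.079e+07 in linear terms, 78.50 dB(A).
To meet 81.6 dB(A) overall, the treated chiller may contribute at most 10^(81.6/10) − 7.079e+07 = 7.375e+07, i.e. 78.68 dB(A).
So the chiller must be reduced from 82.6 to 78.68 dB(A): IL = 3.92 dB.

3.9 dB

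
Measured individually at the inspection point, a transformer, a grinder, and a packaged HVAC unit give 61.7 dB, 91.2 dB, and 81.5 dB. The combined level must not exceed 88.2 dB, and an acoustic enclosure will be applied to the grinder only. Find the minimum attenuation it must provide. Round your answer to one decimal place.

4.1 dB

The untreated sources together contribute 10^(61.7/10) + 10^(81.5/10) = 1.427e+08, i.e. 81.55 dB.
To meet 88.2 dB overall, the treated grinder may contribute at most 10^(88.2/10) − 1.427e+08 = 5.180e+08, i.e. 87.14 dB.
Required insertion loss = 91.2 − 87.14 = 4.06 dB.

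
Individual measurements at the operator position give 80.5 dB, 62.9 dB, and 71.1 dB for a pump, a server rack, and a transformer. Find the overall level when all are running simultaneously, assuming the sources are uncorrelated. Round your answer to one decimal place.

For uncorrelated sources the intensities add, so convert each level to linear form, sum, and take 10·log₁₀ of the total.
Σ 10^(L/10) = 10^(80.5/10) + 10^(62.9/10) + 10^(71.1/10) = 1.270e+08.
L_total = 10·log₁₀(1.270e+08) = 81.04 dB.

81.0 dB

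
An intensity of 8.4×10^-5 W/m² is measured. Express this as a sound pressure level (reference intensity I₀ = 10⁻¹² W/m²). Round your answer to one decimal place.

79.2 dB

Dividing by I₀ shifts the exponent by 12: I/I₀ = 8.4×10^7.
L = 10·(0.9243 + 7) = 79.24 dB.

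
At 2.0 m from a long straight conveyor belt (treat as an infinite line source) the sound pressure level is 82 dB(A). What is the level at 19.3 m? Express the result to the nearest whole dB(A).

For a line source, L₂ = L₁ − 10·log₁₀(r₂/r₁).
L₂ = 82 − 10·log₁₀(19.3/2.0) = 82 − 9.845 = 72.15 dB(A).

72 dB(A)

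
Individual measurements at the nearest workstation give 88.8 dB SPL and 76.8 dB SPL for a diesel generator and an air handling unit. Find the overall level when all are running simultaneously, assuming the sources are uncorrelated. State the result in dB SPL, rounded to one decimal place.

89.1 dB SPL

For uncorrelated sources the intensities add, so convert each level to linear form, sum, and take 10·log₁₀ of the total.
Σ 10^(L/10) = 10^(88.8/10) + 10^(76.8/10) = 8.064e+08.
L_total = 10·log₁₀(8.064e+08) = 89.07 dB SPL.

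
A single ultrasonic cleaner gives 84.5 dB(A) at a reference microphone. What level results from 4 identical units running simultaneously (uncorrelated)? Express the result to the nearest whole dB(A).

N identical incoherent sources raise the level by 10·log₁₀ N.
L_total = 84.5 + 10·log₁₀(4) = 84.5 + 6.021 = 90.52 dB(A).

91 dB(A)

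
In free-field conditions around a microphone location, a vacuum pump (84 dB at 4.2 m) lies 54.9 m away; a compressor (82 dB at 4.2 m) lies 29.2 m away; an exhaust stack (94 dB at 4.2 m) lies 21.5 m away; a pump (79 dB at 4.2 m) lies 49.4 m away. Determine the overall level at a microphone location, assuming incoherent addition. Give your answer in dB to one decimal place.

Propagate each source to the receiver with L = L_ref − 20·log₁₀(r/r_ref), then add intensities.
vacuum pump: 84 − 20·log₁₀(54.9/4.2) = 84 − 22.33 = 61.67 dB.
compressor: 82 − 20·log₁₀(29.2/4.2) = 82 − 16.84 = 65.16 dB.
exhaust stack: 94 − 20·log₁₀(21.5/4.2) = 94 − 14.18 = 79.82 dB.
pump: 79 − 20·log₁₀(49.4/4.2) = 79 − 21.41 = 57.59 dB.
Σ 10^(L/10) = 1.012e+08 → L_total = 10·log₁₀(1.012e+08) = 80.05 dB.

80.1 dB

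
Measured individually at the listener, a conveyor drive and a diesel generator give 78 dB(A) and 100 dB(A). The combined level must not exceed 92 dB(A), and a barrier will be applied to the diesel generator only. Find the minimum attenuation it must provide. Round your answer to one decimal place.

Fixed contribution from the other source: Σ 10^(L/10) = 10^(78/10) = 6.310e+07 (78.00 dB(A)).
The limit corresponds to 10^(92/10) = 1.585e+09; subtracting the fixed part leaves 1.522e+09 for the diesel generator, i.e. 91.82 dB(A).
So the diesel generator must be reduced from 100 to 91.82 dB(A): IL = 8.18 dB.

8.2 dB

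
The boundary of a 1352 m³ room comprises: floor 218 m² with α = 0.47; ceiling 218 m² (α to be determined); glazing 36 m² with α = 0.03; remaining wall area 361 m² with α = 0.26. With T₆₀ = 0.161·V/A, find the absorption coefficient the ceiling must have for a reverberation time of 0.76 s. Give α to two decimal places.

0.41

Required total absorption A = 0.161·1352/0.76 = 286.41 m².
Absorption from the other surfaces = 218·0.47 + 36·0.03 + 361·0.26 = 197.40 m², so the ceiling must supply 89.01 m² over 218 m².
α = 89.01/218 = 0.408.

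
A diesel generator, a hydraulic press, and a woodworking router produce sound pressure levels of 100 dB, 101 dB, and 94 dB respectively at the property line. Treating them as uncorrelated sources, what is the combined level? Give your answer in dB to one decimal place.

104.0 dB

For uncorrelated sources the intensities add, so convert each level to linear form, sum, and take 10·log₁₀ of the total.
Σ 10^(L/10) = 10^(100/10) + 10^(101/10) + 10^(94/10) = 2.510e+10.
L_total = 10·log₁₀(2.510e+10) = 104.00 dB.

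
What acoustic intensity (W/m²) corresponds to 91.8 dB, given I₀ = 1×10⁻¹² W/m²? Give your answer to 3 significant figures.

L = 10·log₁₀(I/I₀) ⇒ I = I₀·10^(L/10) = 10⁻¹² × 10^9.18.

0.00151 W/m²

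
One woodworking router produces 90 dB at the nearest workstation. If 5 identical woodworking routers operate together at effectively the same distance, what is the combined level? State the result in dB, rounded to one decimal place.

With 5 equal, uncorrelated contributions the intensity is 5× that of one unit, giving a rise of 10·log₁₀ 5.
L_total = 90 + 10·log₁₀(5) = 90 + 6.990 = 96.99 dB.

97.0 dB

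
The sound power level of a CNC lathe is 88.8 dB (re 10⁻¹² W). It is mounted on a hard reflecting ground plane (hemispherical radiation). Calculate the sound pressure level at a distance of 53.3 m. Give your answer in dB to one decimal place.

46.3 dB

L_p = L_w − 10·log₁₀(2π·r²) with r = 53.3 m.
2π·r² = 1.785e+04 m², 10·log₁₀ of that is 42.516 dB.
L_p = 88.8 − 42.516 = 46.28 dB.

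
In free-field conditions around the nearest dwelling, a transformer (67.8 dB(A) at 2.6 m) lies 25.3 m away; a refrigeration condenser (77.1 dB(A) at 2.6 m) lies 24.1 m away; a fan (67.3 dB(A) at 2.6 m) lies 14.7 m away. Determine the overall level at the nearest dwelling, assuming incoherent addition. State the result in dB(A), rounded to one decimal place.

59.2 dB(A)

Apply inverse-square spreading to bring every level to the receiver, then sum 10^(L/10).
transformer: 67.8 − 20·log₁₀(25.3/2.6) = 67.8 − 19.76 = 48.04 dB(A).
refrigeration condenser: 77.1 − 20·log₁₀(24.1/2.6) = 77.1 − 19.34 = 57.76 dB(A).
fan: 67.3 − 20·log₁₀(14.7/2.6) = 67.3 − 15.05 = 52.25 dB(A).
Σ 10^(L/10) = 8.286e+05 → L_total = 10·log₁₀(8.286e+05) = 59.18 dB(A).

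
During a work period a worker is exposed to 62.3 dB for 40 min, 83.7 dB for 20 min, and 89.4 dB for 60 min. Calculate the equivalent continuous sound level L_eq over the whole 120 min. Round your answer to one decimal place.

86.8 dB

L_eq = 10·log₁₀[(1/T)·Σ tᵢ·10^(Lᵢ/10)] with T = 120 min.
Σ tᵢ·10^(Lᵢ/10) = 40·10^(62.3/10) + 20·10^(83.7/10) + 60·10^(89.4/10) = 5.701e+10.
L_eq = 10·log₁₀(5.701e+10/120) = 86.77 dB.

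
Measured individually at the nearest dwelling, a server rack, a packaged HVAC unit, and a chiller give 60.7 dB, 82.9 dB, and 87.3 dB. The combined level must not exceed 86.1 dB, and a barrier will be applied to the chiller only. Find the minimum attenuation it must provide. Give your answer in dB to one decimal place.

Fixed contribution from the other sources: Σ 10^(L/10) = 10^(60.7/10) + 10^(82.9/10) = 1.962e+08 (82.93 dB).
To meet 86.1 dB overall, the treated chiller may contribute at most 10^(86.1/10) − 1.962e+08 = 2.112e+08, i.e. 83.25 dB.
Required insertion loss = 87.3 − 83.25 = 4.05 dB.

4.1 dB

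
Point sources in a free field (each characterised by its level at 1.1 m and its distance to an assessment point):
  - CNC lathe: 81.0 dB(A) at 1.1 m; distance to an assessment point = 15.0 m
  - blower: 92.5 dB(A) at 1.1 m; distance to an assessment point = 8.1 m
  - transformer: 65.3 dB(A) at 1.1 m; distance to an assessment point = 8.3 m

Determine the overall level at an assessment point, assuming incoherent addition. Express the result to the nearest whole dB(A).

75 dB(A)

First find each source's level at the receiver (point-source: −20·log₁₀(r/r_ref)), then combine on an intensity basis.
CNC lathe: 81.0 − 20·log₁₀(15.0/1.1) = 81.0 − 22.69 = 58.31 dB(A).
blower: 92.5 − 20·log₁₀(8.1/1.1) = 92.5 − 17.34 = 75.16 dB(A).
transformer: 65.3 − 20·log₁₀(8.3/1.1) = 65.3 − 17.55 = 47.75 dB(A).
Σ 10^(L/10) = 3.353e+07 → L_total = 10·log₁₀(3.353e+07) = 75.25 dB(A).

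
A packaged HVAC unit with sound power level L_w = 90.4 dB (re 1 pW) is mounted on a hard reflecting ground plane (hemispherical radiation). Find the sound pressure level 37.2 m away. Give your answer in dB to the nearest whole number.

51 dB

L_p = L_w − 10·log₁₀(2π·r²) with r = 37.2 m.
2π·r² = 8695 m², 10·log₁₀ of that is 39.393 dB.
L_p = 90.4 − 39.393 = 51.01 dB.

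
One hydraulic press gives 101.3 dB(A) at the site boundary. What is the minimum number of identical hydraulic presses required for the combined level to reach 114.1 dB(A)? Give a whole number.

20

N identical sources give L₁ + 10·log₁₀ N, so require 10·log₁₀ N ≥ 114.1 − 101.3 = 12.8 dB.
N ≥ 10^(12.8/10) = 19.055, so N = 20.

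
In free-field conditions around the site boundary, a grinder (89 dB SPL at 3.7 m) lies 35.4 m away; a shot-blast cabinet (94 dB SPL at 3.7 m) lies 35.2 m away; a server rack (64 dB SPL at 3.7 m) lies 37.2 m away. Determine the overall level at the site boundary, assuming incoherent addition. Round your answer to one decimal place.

75.6 dB SPL

Apply inverse-square spreading to bring every level to the receiver, then sum 10^(L/10).
grinder: 89 − 20·log₁₀(35.4/3.7) = 89 − 19.62 = 69.38 dB SPL.
shot-blast cabinet: 94 − 20·log₁₀(35.2/3.7) = 94 − 19.57 = 74.43 dB SPL.
server rack: 64 − 20·log₁₀(37.2/3.7) = 64 − 20.05 = 43.95 dB SPL.
Σ 10^(L/10) = 3.646e+07 → L_total = 10·log₁₀(3.646e+07) = 75.62 dB SPL.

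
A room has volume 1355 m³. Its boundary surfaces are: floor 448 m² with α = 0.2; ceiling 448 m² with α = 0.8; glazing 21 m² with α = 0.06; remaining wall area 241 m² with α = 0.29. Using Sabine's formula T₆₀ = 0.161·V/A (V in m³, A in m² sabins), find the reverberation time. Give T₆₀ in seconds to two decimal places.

0.42 s

A = Σ Sᵢαᵢ = 448·0.2 + 448·0.8 + 21·0.06 + 241·0.29 = 519.15 m².
T₆₀ = 0.161·V/A = 0.161·1355/519.15 = 0.420 s.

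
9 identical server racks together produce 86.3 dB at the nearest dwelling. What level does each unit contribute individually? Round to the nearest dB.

77 dB

9 equal contributions raise the level by 10·log₁₀ 9 = 9.542 dB, so each unit alone gives 86.3 − 9.542.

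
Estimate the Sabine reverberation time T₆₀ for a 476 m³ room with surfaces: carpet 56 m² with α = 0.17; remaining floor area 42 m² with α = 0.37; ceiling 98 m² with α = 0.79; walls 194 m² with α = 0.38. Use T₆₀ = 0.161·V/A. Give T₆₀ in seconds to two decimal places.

Summing Sᵢαᵢ: 56·0.17 + 42·0.37 + 98·0.79 + 194·0.38 = 176.20 m².
T₆₀ = 0.161 × 476 / 176.20 = 0.435 s.

0.43 s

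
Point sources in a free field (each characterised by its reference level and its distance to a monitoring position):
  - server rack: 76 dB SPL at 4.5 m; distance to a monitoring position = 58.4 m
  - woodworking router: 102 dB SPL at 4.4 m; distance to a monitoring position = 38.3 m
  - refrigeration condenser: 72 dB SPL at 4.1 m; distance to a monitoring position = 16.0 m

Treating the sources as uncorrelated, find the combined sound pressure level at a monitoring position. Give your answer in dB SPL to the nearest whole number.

83 dB SPL

Propagate each source to the receiver with L = L_ref − 20·log₁₀(r/r_ref), then add intensities.
server rack: 76 − 20·log₁₀(58.4/4.5) = 76 − 22.26 = 53.74 dB SPL.
woodworking router: 102 − 20·log₁₀(38.3/4.4) = 102 − 18.79 = 83.21 dB SPL.
refrigeration condenser: 72 − 20·log₁₀(16.0/4.1) = 72 − 11.83 = 60.17 dB SPL.
Σ 10^(L/10) = 2.105e+08 → L_total = 10·log₁₀(2.105e+08) = 83.23 dB SPL.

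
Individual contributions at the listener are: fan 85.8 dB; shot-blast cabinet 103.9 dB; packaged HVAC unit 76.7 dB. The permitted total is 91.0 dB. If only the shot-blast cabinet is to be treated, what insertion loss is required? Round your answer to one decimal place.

The untreated sources together contribute 10^(85.8/10) + 10^(76.7/10) = 4.270e+08, i.e. 86.30 dB.
To meet 91.0 dB overall, the treated shot-blast cabinet may contribute at most 10^(91.0/10) − 4.270e+08 = 8.320e+08, i.e. 89.20 dB.
Required insertion loss = 103.9 − 89.20 = 14.70 dB.

14.7 dB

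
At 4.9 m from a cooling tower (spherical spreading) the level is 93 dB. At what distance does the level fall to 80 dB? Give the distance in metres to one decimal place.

21.9 m

Point-source spreading drops the level by 20·log₁₀(r₂/r₁); inverting, r₂/r₁ = 10^(ΔL/20).
r₂ = 4.9·10^((93−80)/20) = 4.9·10^(13.0/20) = 21.89 m.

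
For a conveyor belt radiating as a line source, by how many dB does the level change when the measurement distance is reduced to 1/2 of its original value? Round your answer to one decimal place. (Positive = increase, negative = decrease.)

+3.0 dB

With cylindrical spreading the level changes by −10·log₁₀(r₂/r₁).
ΔL = −10·log₁₀(0.5) = +3.01 dB.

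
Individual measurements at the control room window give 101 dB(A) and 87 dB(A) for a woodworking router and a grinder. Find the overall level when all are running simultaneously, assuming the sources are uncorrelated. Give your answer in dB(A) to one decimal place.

For uncorrelated sources the intensities add, so convert each level to linear form, sum, and take 10·log₁₀ of the total.
Σ 10^(L/10) = 10^(101/10) + 10^(87/10) = 1.309e+10.
L_total = 10·log₁₀(1.309e+10) = 101.17 dB(A).

101.2 dB(A)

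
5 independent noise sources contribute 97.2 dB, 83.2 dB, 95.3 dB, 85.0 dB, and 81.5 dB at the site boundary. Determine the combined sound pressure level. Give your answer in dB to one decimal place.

99.7 dB

For uncorrelated sources the intensities add, so convert each level to linear form, sum, and take 10·log₁₀ of the total.
Σ 10^(L/10) = 10^(97.2/10) + 10^(83.2/10) + 10^(95.3/10) + 10^(85.0/10) + 10^(81.5/10) = 9.303e+09.
L_total = 10·log₁₀(9.303e+09) = 99.69 dB.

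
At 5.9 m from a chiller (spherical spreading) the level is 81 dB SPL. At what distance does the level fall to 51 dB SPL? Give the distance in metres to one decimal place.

The 30.0 dB drop corresponds to a distance ratio of 10^(30.0/20) for a point source.
r₂ = 5.9·10^((81−51)/20) = 5.9·10^(30.0/20) = 186.57 m.

186.6 m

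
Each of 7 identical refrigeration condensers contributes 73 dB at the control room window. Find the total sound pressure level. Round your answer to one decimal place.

81.5 dB

With 7 equal, uncorrelated contributions the intensity is 7× that of one unit, giving a rise of 10·log₁₀ 7.
L_total = 73 + 10·log₁₀(7) = 73 + 8.451 = 81.45 dB.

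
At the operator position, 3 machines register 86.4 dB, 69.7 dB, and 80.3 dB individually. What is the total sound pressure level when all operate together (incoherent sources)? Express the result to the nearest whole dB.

87 dB

For uncorrelated sources the intensities add, so convert each level to linear form, sum, and take 10·log₁₀ of the total.
Σ 10^(L/10) = 10^(86.4/10) + 10^(69.7/10) + 10^(80.3/10) = 5.530e+08.
L_total = 10·log₁₀(5.530e+08) = 87.43 dB.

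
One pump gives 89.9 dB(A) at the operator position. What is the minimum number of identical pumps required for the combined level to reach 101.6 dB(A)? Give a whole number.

15

N identical sources give L₁ + 10·log₁₀ N, so require 10·log₁₀ N ≥ 101.6 − 89.9 = 11.7 dB.
N ≥ 10^(11.7/10) = 14.791, so N = 15.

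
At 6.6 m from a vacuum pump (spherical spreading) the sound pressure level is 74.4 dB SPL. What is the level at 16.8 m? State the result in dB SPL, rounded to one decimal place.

Point-source attenuation: ΔL = 20·log₁₀(r₂/r₁) = 20·log₁₀(16.8/6.6) = 8.115 dB.
L₂ = 74.4 − 20·log₁₀(16.8/6.6) = 74.4 − 8.115 = 66.28 dB SPL.

66.3 dB SPL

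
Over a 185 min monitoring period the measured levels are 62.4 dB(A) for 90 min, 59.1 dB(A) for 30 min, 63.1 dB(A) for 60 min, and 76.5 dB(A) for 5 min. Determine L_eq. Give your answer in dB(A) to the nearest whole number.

The energy average is taken in the linear domain: L_eq = 10·log₁₀[(Σ tᵢ·10^(Lᵢ/10))/T], T = 185 min.
Σ tᵢ·10^(Lᵢ/10) = 90·10^(62.4/10) + 30·10^(59.1/10) + 60·10^(63.1/10) + 5·10^(76.5/10) = 5.266e+08.
L_eq = 10·log₁₀(5.266e+08/185) = 64.54 dB(A).

65 dB(A)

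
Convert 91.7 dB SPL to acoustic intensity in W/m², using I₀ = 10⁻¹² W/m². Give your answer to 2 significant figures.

L = 10·log₁₀(I/I₀) ⇒ I = I₀·10^(L/10) = 10⁻¹² × 10^9.17.

0.0015 W/m²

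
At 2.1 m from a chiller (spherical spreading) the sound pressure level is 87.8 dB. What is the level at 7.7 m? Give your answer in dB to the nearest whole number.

77 dB

Point-source attenuation: ΔL = 20·log₁₀(r₂/r₁) = 20·log₁₀(7.7/2.1) = 11.285 dB.
L₂ = 87.8 − 20·log₁₀(7.7/2.1) = 87.8 − 11.285 = 76.51 dB.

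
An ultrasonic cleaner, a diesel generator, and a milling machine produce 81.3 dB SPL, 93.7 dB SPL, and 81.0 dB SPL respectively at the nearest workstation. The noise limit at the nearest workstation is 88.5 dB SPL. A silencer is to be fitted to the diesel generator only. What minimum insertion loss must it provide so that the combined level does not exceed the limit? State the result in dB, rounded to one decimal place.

7.2 dB

Everything except the diesel generator sums to 10^(81.3/10) + 10^(81.0/10) = 2.608e+08 in linear terms, 84.16 dB SPL.
To meet 88.5 dB SPL overall, the treated diesel generator may contribute at most 10^(88.5/10) − 2.608e+08 = 4.472e+08, i.e. 86.50 dB SPL.
Required insertion loss = 93.7 − 86.50 = 7.20 dB.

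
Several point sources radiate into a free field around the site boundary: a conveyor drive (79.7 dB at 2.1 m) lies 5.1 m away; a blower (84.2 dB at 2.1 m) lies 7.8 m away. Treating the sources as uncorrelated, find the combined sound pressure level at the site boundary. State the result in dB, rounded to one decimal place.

75.4 dB

Apply inverse-square spreading to bring every level to the receiver, then sum 10^(L/10).
conveyor drive: 79.7 − 20·log₁₀(5.1/2.1) = 79.7 − 7.71 = 71.99 dB.
blower: 84.2 − 20·log₁₀(7.8/2.1) = 84.2 − 11.40 = 72.80 dB.
Σ 10^(L/10) = 3.489e+07 → L_total = 10·log₁₀(3.489e+07) = 75.43 dB.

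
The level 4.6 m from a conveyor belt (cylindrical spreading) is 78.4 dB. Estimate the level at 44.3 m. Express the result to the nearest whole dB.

69 dB

For a line source, L₂ = L₁ − 10·log₁₀(r₂/r₁).
L₂ = 78.4 − 10·log₁₀(44.3/4.6) = 78.4 − 9.836 = 68.56 dB.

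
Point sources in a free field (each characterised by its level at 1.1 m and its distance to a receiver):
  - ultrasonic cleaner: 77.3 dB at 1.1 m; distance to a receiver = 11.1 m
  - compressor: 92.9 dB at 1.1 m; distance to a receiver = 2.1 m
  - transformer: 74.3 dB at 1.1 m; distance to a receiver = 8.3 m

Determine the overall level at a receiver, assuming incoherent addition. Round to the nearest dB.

87 dB

Propagate each source to the receiver with L = L_ref − 20·log₁₀(r/r_ref), then add intensities.
ultrasonic cleaner: 77.3 − 20·log₁₀(11.1/1.1) = 77.3 − 20.08 = 57.22 dB.
compressor: 92.9 − 20·log₁₀(2.1/1.1) = 92.9 − 5.62 = 87.28 dB.
transformer: 74.3 − 20·log₁₀(8.3/1.1) = 74.3 − 17.55 = 56.75 dB.
Σ 10^(L/10) = 5.360e+08 → L_total = 10·log₁₀(5.360e+08) = 87.29 dB.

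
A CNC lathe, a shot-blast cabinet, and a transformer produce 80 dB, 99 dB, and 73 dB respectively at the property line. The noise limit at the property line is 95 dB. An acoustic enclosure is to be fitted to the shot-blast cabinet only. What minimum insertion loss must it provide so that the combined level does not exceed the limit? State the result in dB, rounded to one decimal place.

4.2 dB

The untreated sources together contribute 10^(80/10) + 10^(73/10) = 1.200e+08, i.e. 80.79 dB.
To meet 95 dB overall, the treated shot-blast cabinet may contribute at most 10^(95/10) − 1.200e+08 = 3.042e+09, i.e. 94.83 dB.
So the shot-blast cabinet must be reduced from 99 to 94.83 dB: IL = 4.17 dB.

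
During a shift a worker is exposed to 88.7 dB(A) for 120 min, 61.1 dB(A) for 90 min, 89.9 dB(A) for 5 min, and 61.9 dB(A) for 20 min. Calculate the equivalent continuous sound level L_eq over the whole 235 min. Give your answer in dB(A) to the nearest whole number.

86 dB(A)

Weight each interval's intensity by its duration and average over T = 235 min:
Σ tᵢ·10^(Lᵢ/10) = 120·10^(88.7/10) + 90·10^(61.1/10) + 5·10^(89.9/10) + 20·10^(61.9/10) = 9.399e+10.
L_eq = 10·log₁₀(9.399e+10/235) = 86.02 dB(A).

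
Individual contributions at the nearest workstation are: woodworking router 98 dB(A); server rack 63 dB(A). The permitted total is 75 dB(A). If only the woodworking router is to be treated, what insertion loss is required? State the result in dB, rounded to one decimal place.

Everything except the woodworking router sums to 10^(63/10) = 1.995e+06 in linear terms, 63.00 dB(A).
To meet 75 dB(A) overall, the treated woodworking router may contribute at most 10^(75/10) − 1.995e+06 = 2.963e+07, i.e. 74.72 dB(A).
So the woodworking router must be reduced from 98 to 74.72 dB(A): IL = 23.28 dB.

23.3 dB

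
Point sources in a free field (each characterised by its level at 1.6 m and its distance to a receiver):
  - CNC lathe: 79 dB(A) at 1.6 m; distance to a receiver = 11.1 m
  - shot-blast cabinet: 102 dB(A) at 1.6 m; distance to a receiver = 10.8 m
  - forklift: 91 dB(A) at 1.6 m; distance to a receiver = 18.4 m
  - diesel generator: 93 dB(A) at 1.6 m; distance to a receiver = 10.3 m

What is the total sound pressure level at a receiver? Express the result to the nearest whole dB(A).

Apply inverse-square spreading to bring every level to the receiver, then sum 10^(L/10).
CNC lathe: 79 − 20·log₁₀(11.1/1.6) = 79 − 16.82 = 62.18 dB(A).
shot-blast cabinet: 102 − 20·log₁₀(10.8/1.6) = 102 − 16.59 = 85.41 dB(A).
forklift: 91 − 20·log₁₀(18.4/1.6) = 91 − 21.21 = 69.79 dB(A).
diesel generator: 93 − 20·log₁₀(10.3/1.6) = 93 − 16.17 = 76.83 dB(A).
Σ 10^(L/10) = 4.072e+08 → L_total = 10·log₁₀(4.072e+08) = 86.10 dB(A).

86 dB(A)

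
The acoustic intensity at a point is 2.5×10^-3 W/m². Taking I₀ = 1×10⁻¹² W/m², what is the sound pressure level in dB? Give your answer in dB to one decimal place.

L = 10·log₁₀(I/I₀) = 10·log₁₀(2.5×10^-3/10⁻¹²) = 10·log₁₀(2.5×10^9).
L = 10·(0.3979 + 9) = 93.98 dB.

94.0 dB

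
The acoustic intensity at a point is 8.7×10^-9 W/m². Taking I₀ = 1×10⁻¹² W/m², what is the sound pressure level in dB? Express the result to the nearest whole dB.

39 dB

I/I₀ = 8.7×10^-9/10⁻¹² = 8.7×10^3, and L = 10·log₁₀(I/I₀).
L = 10·(0.9395 + 3) = 39.40 dB.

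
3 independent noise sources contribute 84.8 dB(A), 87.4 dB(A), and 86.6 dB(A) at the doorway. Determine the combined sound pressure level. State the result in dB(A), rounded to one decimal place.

For uncorrelated sources the intensities add, so convert each level to linear form, sum, and take 10·log₁₀ of the total.
Σ 10^(L/10) = 10^(84.8/10) + 10^(87.4/10) + 10^(86.6/10) = 1.309e+09.
L_total = 10·log₁₀(1.309e+09) = 91.17 dB(A).

91.2 dB(A)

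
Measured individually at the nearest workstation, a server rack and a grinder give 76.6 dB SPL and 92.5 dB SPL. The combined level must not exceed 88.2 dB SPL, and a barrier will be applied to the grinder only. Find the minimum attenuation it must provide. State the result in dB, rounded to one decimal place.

4.6 dB

The untreated sources together contribute 10^(76.6/10) = 4.571e+07, i.e. 76.60 dB SPL.
The limit corresponds to 10^(88.2/10) = 6.607e+08; subtracting the fixed part leaves 6.150e+08 for the grinder, i.e. 87.89 dB SPL.
Required insertion loss = 92.5 − 87.89 = 4.61 dB.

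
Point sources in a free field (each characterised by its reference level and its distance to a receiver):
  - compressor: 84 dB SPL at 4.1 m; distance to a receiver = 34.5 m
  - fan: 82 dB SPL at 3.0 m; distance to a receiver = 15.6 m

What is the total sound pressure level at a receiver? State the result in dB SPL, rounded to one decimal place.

69.7 dB SPL

Apply inverse-square spreading to bring every level to the receiver, then sum 10^(L/10).
compressor: 84 − 20·log₁₀(34.5/4.1) = 84 − 18.50 = 65.50 dB SPL.
fan: 82 − 20·log₁₀(15.6/3.0) = 82 − 14.32 = 67.68 dB SPL.
Σ 10^(L/10) = 9.409e+06 → L_total = 10·log₁₀(9.409e+06) = 69.74 dB SPL.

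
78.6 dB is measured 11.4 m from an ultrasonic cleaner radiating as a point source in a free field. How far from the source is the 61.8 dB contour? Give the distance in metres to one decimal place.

78.9 m

For a point source L₁ − L₂ = 20·log₁₀(r₂/r₁), so r₂ = r₁·10^((L₁−L₂)/20).
r₂ = 11.4·10^((78.6−61.8)/20) = 11.4·10^(16.8/20) = 78.87 m.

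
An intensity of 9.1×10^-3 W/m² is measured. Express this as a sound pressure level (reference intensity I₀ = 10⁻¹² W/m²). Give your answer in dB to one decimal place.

99.6 dB

L = 10·log₁₀(I/I₀) = 10·log₁₀(9.1×10^-3/10⁻¹²) = 10·log₁₀(9.1×10^9).
L = 10·(0.9590 + 9) = 99.59 dB.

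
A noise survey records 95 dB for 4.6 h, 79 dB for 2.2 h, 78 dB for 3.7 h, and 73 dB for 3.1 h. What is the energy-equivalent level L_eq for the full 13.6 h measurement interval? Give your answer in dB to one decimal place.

90.4 dB

The energy average is taken in the linear domain: L_eq = 10·log₁₀[(Σ tᵢ·10^(Lᵢ/10))/T], T = 13.6 h.
Σ tᵢ·10^(Lᵢ/10) = 4.6·10^(95/10) + 2.2·10^(79/10) + 3.7·10^(78/10) + 3.1·10^(73/10) = 1.502e+10.
L_eq = 10·log₁₀(1.502e+10/13.6) = 90.43 dB.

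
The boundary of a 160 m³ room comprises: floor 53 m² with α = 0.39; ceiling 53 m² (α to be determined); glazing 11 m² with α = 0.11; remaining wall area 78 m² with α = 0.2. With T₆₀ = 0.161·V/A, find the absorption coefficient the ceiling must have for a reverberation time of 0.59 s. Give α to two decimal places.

0.12

A = 0.161·V/T₆₀ = 0.161·160/0.59 = 43.66 m² sabins.
Absorption from the other surfaces = 53·0.39 + 11·0.11 + 78·0.2 = 37.48 m², so the ceiling must supply 6.18 m² over 53 m².
α = 6.18/53 = 0.117.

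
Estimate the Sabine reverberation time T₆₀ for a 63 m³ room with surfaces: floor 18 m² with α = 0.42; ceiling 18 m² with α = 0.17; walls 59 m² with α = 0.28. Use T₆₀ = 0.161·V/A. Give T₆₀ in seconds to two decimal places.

A = Σ Sᵢαᵢ = 18·0.42 + 18·0.17 + 59·0.28 = 27.14 m².
T₆₀ = 0.161·V/A = 0.161·63/27.14 = 0.374 s.

0.37 s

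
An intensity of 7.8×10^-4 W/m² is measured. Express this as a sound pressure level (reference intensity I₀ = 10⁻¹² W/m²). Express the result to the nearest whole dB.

89 dB

Dividing by I₀ shifts the exponent by 12: I/I₀ = 7.8×10^8.
L = 10·(0.8921 + 8) = 88.92 dB.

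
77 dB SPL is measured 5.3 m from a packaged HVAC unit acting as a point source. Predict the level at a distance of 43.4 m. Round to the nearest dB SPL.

For a point source, L₂ = L₁ − 20·log₁₀(r₂/r₁).
L₂ = 77 − 20·log₁₀(43.4/5.3) = 77 − 18.264 = 58.74 dB SPL.

59 dB SPL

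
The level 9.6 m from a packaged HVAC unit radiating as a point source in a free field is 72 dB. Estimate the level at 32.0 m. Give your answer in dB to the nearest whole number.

Point-source attenuation: ΔL = 20·log₁₀(r₂/r₁) = 20·log₁₀(32.0/9.6) = 10.458 dB.
L₂ = 72 − 20·log₁₀(32.0/9.6) = 72 − 10.458 = 61.54 dB.

62 dB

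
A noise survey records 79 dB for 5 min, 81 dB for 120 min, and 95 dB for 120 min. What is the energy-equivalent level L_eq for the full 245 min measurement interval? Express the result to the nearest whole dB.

92 dB

L_eq = 10·log₁₀[(1/T)·Σ tᵢ·10^(Lᵢ/10)] with T = 245 min.
Σ tᵢ·10^(Lᵢ/10) = 5·10^(79/10) + 120·10^(81/10) + 120·10^(95/10) = 3.950e+11.
L_eq = 10·log₁₀(3.950e+11/245) = 92.07 dB.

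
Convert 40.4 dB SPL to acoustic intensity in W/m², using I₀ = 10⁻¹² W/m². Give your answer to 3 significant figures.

1.10e-08 W/m²

I/I₀ = 10^(40.4/10) = 1.096e+04, so I = 1.096e+04 × 10⁻¹² W/m².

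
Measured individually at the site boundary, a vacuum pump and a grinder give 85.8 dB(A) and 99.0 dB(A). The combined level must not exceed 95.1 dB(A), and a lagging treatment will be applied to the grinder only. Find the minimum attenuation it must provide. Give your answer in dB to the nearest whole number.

4 dB

Everything except the grinder sums to 10^(85.8/10) = 3.802e+08 in linear terms, 85.80 dB(A).
The limit corresponds to 10^(95.1/10) = 3.236e+09; subtracting the fixed part leaves 2.856e+09 for the grinder, i.e. 94.56 dB(A).
Required insertion loss = 99.0 − 94.56 = 4.44 dB.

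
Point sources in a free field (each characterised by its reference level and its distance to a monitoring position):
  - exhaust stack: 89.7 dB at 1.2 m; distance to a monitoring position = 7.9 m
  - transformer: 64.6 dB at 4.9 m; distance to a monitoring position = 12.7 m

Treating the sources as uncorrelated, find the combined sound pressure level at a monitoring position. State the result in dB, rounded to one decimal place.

73.4 dB

Propagate each source to the receiver with L = L_ref − 20·log₁₀(r/r_ref), then add intensities.
exhaust stack: 89.7 − 20·log₁₀(7.9/1.2) = 89.7 − 16.37 = 73.33 dB.
transformer: 64.6 − 20·log₁₀(12.7/4.9) = 64.6 − 8.27 = 56.33 dB.
Σ 10^(L/10) = 2.196e+07 → L_total = 10·log₁₀(2.196e+07) = 73.42 dB.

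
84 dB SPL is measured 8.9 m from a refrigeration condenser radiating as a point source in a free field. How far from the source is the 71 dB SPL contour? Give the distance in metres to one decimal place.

39.8 m

For a point source L₁ − L₂ = 20·log₁₀(r₂/r₁), so r₂ = r₁·10^((L₁−L₂)/20).
r₂ = 8.9·10^((84−71)/20) = 8.9·10^(13.0/20) = 39.75 m.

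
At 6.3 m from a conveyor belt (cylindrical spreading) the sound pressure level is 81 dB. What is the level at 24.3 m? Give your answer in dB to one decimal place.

Cylindrical spreading from a line source gives a 10·log₁₀(r₂/r₁) drop.
L₂ = 81 − 10·log₁₀(24.3/6.3) = 81 − 5.863 = 75.14 dB.

75.1 dB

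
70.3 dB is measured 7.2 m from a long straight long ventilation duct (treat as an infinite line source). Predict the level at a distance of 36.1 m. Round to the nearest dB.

63 dB

Cylindrical spreading from a line source gives a 10·log₁₀(r₂/r₁) drop.
L₂ = 70.3 − 10·log₁₀(36.1/7.2) = 70.3 − 7.002 = 63.30 dB.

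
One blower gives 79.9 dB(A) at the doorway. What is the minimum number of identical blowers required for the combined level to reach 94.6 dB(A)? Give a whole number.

30

The shortfall is 94.6 − 79.9 = 14.7 dB, and N units add 10·log₁₀ N, so need 10·log₁₀ N ≥ 14.7.
N ≥ 10^(14.7/10) = 29.512, so N = 30.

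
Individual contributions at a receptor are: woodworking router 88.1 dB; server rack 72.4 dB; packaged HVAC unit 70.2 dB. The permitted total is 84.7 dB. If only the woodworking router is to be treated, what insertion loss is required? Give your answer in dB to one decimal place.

Everything except the woodworking router sums to 10^(72.4/10) + 10^(70.2/10) = 2.785e+07 in linear terms, 74.45 dB.
The limit corresponds to 10^(84.7/10) = 2.951e+08; subtracting the fixed part leaves 2.673e+08 for the woodworking router, i.e. 84.27 dB.
So the woodworking router must be reduced from 88.1 to 84.27 dB: IL = 3.83 dB.

3.8 dB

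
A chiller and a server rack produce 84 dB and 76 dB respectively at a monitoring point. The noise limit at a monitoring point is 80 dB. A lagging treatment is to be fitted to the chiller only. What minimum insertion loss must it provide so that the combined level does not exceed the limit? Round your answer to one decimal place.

Fixed contribution from the other source: Σ 10^(L/10) = 10^(76/10) = 3.981e+07 (76.00 dB).
The limit corresponds to 10^(80/10) = 1.000e+08; subtracting the fixed part leaves 6.019e+07 for the chiller, i.e. 77.80 dB.
Required insertion loss = 84 − 77.80 = 6.20 dB.

6.2 dB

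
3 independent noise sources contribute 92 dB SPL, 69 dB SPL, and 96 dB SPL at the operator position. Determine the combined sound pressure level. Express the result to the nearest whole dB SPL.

97 dB SPL

Incoherent sources combine by intensity addition: L_total = 10·log₁₀(Σ 10^(L_i/10)).
Σ 10^(L/10) = 10^(92/10) + 10^(69/10) + 10^(96/10) = 5.574e+09.
L_total = 10·log₁₀(5.574e+09) = 97.46 dB SPL.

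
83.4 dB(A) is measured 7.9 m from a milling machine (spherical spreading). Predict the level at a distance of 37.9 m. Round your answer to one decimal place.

For a point source, L₂ = L₁ − 20·log₁₀(r₂/r₁).
L₂ = 83.4 − 20·log₁₀(37.9/7.9) = 83.4 − 13.620 = 69.78 dB(A).

69.8 dB(A)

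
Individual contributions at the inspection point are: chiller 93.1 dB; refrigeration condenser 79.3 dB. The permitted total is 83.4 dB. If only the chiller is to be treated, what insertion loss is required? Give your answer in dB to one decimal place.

11.8 dB

Fixed contribution from the other source: Σ 10^(L/10) = 10^(79.3/10) = 8.511e+07 (79.30 dB).
To meet 83.4 dB overall, the treated chiller may contribute at most 10^(83.4/10) − 8.511e+07 = 1.337e+08, i.e. 81.26 dB.
So the chiller must be reduced from 93.1 to 81.26 dB: IL = 11.84 dB.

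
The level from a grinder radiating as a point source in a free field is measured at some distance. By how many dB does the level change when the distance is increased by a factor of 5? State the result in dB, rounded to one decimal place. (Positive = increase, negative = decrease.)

With spherical spreading the level changes by −20·log₁₀(r₂/r₁).
ΔL = −20·log₁₀(5) = -13.98 dB.

-14.0 dB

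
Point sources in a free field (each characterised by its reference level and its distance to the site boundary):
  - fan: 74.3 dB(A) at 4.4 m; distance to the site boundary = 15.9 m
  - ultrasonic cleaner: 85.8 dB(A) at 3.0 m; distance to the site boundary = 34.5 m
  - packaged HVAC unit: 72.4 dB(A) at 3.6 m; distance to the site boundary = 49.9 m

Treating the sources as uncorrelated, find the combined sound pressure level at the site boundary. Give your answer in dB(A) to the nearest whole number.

Propagate each source to the receiver with L = L_ref − 20·log₁₀(r/r_ref), then add intensities.
fan: 74.3 − 20·log₁₀(15.9/4.4) = 74.3 − 11.16 = 63.14 dB(A).
ultrasonic cleaner: 85.8 − 20·log₁₀(34.5/3.0) = 85.8 − 21.21 = 64.59 dB(A).
packaged HVAC unit: 72.4 − 20·log₁₀(49.9/3.6) = 72.4 − 22.84 = 49.56 dB(A).
Σ 10^(L/10) = 5.026e+06 → L_total = 10·log₁₀(5.026e+06) = 67.01 dB(A).

67 dB(A)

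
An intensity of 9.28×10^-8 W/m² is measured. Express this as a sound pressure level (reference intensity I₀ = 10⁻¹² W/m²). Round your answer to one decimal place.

I/I₀ = 9.28×10^-8/10⁻¹² = 9.28×10^4, and L = 10·log₁₀(I/I₀).
L = 10·(0.9675 + 4) = 49.68 dB.

49.7 dB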